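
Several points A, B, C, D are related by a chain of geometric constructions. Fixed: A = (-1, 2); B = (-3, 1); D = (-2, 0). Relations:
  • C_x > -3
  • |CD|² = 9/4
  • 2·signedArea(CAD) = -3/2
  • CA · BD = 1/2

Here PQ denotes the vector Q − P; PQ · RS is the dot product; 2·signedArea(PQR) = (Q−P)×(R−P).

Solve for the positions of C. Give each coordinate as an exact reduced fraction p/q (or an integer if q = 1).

C = (-2, 3/2)

1. C_x = -2  [2·signedArea(CAD) = -3/2 ∩ CA · BD = 1/2]
2. C_y = 3/2  [2·signedArea(CAD) = -3/2 ∩ CA · BD = 1/2]
   → C = (-2, 3/2)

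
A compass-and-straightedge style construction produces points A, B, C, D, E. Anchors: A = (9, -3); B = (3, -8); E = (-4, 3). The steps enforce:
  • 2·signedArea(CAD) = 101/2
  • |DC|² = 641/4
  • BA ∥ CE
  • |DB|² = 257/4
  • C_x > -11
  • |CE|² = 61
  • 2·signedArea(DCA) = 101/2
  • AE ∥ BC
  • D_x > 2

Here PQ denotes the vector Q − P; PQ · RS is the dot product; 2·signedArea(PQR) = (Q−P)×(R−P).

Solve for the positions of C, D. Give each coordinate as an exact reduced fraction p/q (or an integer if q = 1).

C = (-10, -2)
D = (5/2, 0)

1. C_x = -10  [BA ∥ CE ∩ AE ∥ BC]
2. C_y = -2  [BA ∥ CE ∩ AE ∥ BC]
   → C = (-10, -2)
3. D_x = 5/2  [line 1·x + 19·y + -5/2 = 0 ∩ |DC|² = 641/4]
4. D_y = 0  [line 1·x + 19·y + -5/2 = 0 ∩ |DC|² = 641/4]
   → D = (5/2, 0)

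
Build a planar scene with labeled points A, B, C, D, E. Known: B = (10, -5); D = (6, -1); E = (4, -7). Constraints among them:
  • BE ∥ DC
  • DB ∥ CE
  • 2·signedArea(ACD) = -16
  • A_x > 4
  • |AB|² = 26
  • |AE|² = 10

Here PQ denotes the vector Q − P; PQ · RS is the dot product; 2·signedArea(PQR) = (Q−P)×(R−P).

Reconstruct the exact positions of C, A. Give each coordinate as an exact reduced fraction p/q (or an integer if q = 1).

1. C_x = 0  [DB ∥ CE ∩ BE ∥ DC]
2. C_y = -3  [DB ∥ CE ∩ BE ∥ DC]
   → C = (0, -3)
3. A_x = 5  [line -2·x + 6·y + 34 = 0 ∩ |AE|² = 10]
4. A_y = -4  [line -2·x + 6·y + 34 = 0 ∩ |AE|² = 10]
   → A = (5, -4)

A = (5, -4)
C = (0, -3)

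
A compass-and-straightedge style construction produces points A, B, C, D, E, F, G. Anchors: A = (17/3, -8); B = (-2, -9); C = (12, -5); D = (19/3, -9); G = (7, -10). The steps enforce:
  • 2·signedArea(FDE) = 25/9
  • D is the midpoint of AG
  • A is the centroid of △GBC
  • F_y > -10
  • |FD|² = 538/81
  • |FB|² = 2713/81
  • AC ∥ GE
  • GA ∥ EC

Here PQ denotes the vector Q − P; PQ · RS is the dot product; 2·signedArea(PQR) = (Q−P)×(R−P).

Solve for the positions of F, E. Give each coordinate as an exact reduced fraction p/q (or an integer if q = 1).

1. E_x = 40/3  [GA ∥ EC ∩ AC ∥ GE]
2. E_y = -7  [GA ∥ EC ∩ AC ∥ GE]
   → E = (40/3, -7)
3. F_x = 34/9  [line -2·x + 7·y + 656/9 = 0 ∩ |FB|² = 2713/81]
4. F_y = -28/3  [line -2·x + 7·y + 656/9 = 0 ∩ |FB|² = 2713/81]
   → F = (34/9, -28/3)

E = (40/3, -7)
F = (34/9, -28/3)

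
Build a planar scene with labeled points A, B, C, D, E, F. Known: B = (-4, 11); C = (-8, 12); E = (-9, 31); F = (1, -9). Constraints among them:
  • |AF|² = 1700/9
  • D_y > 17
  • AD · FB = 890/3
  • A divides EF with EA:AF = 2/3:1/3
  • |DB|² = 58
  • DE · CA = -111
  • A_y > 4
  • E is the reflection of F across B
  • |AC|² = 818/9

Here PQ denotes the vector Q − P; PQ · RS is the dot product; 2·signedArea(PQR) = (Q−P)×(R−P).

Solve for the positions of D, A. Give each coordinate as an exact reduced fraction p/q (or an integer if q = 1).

1. A_x = -7/3  [A divides EF with EA:AF = 2/3:1/3]
2. A_y = 13/3  [A divides EF with EA:AF = 2/3:1/3]
   → A = (-7/3, 13/3)
3. D_x = -7  [DE · CA = -111 ∩ AD · FB = 890/3]
4. D_y = 18  [DE · CA = -111 ∩ AD · FB = 890/3]
   → D = (-7, 18)

A = (-7/3, 13/3)
D = (-7, 18)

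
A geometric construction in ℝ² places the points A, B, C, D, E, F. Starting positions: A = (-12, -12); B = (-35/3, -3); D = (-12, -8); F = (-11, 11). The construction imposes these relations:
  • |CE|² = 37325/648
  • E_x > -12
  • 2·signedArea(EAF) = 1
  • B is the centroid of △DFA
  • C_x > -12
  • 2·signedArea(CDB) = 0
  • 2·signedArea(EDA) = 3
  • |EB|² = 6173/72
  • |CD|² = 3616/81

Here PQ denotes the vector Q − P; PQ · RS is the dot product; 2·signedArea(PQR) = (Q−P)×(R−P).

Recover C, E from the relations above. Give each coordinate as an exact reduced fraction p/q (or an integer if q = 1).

1. C_x = -104/9  [line -5·x + 1/3·y + -172/3 = 0 ∩ |CD|² = 3616/81]
2. C_y = -4/3  [line -5·x + 1/3·y + -172/3 = 0 ∩ |CD|² = 3616/81]
   → C = (-104/9, -4/3)
3. E_x = -45/4  [2·signedArea(EDA) = 3 ∩ 2·signedArea(EAF) = 1]
4. E_y = 25/4  [2·signedArea(EDA) = 3 ∩ 2·signedArea(EAF) = 1]
   → E = (-45/4, 25/4)

C = (-104/9, -4/3)
E = (-45/4, 25/4)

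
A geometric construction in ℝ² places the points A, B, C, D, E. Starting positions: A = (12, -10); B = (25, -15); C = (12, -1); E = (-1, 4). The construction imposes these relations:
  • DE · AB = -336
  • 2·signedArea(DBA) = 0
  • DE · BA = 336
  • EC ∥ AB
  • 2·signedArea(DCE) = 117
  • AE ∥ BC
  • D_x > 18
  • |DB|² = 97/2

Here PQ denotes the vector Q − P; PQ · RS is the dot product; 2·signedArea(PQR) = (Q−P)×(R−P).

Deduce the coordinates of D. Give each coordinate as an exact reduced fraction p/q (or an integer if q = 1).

1. D_x = 37/2  [2·signedArea(DBA) = 0 ∩ DE · BA = 336]
2. D_y = -25/2  [2·signedArea(DBA) = 0 ∩ DE · BA = 336]
   → D = (37/2, -25/2)

D = (37/2, -25/2)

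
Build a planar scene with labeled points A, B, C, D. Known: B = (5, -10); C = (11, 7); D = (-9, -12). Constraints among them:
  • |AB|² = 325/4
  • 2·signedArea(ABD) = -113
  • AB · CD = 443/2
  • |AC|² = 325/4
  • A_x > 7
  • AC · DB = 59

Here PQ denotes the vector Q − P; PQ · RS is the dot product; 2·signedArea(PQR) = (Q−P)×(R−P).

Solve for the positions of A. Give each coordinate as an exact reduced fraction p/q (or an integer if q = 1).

A = (8, -3/2)

1. A_x = 8  [AB · CD = 443/2 ∩ 2·signedArea(ABD) = -113]
2. A_y = -3/2  [AB · CD = 443/2 ∩ 2·signedArea(ABD) = -113]
   → A = (8, -3/2)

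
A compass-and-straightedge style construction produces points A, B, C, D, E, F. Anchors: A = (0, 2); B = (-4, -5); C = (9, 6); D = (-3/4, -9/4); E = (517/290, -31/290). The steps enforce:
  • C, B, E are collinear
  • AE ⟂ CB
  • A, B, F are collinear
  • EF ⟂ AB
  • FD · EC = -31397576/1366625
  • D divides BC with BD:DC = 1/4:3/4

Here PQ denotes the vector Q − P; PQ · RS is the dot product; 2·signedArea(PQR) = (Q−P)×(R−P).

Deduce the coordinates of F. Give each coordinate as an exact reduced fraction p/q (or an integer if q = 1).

1. F_x = -4418/9425  [A, B, F are collinear ∩ EF ⟂ AB]
2. F_y = 22237/18850  [A, B, F are collinear ∩ EF ⟂ AB]
   → F = (-4418/9425, 22237/18850)

F = (-4418/9425, 22237/18850)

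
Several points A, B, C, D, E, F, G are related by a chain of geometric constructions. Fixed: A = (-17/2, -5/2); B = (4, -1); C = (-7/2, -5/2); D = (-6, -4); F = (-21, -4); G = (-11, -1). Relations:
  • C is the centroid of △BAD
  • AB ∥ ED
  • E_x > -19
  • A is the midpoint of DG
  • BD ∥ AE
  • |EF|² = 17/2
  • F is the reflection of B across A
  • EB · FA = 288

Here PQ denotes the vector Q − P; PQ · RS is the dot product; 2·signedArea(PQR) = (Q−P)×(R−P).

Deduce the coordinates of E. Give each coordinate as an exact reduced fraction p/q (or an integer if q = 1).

1. E_x = -37/2  [AB ∥ ED ∩ BD ∥ AE]
2. E_y = -11/2  [AB ∥ ED ∩ BD ∥ AE]
   → E = (-37/2, -11/2)

E = (-37/2, -11/2)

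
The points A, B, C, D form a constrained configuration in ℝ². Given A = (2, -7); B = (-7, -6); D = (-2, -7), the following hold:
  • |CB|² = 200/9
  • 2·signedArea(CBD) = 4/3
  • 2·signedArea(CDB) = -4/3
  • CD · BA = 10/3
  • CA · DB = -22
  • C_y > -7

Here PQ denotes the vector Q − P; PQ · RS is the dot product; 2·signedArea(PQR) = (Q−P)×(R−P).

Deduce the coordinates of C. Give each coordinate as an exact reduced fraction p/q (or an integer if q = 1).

C = (-7/3, -20/3)

1. C_x = -7/3  [2·signedArea(CDB) = -4/3 ∩ CD · BA = 10/3]
2. C_y = -20/3  [2·signedArea(CDB) = -4/3 ∩ CD · BA = 10/3]
   → C = (-7/3, -20/3)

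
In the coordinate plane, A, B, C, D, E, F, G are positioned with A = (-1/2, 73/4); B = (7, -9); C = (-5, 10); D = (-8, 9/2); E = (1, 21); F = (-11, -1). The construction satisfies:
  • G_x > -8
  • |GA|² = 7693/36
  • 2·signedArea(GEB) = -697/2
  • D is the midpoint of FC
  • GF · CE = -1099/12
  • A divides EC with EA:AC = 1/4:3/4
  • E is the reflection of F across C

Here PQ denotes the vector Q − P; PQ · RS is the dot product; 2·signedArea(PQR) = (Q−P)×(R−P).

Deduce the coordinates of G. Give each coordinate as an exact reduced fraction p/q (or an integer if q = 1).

G = (-15/2, 65/12)

1. G_x = -15/2  [2·signedArea(GEB) = -697/2 ∩ GF · CE = -1099/12]
2. G_y = 65/12  [2·signedArea(GEB) = -697/2 ∩ GF · CE = -1099/12]
   → G = (-15/2, 65/12)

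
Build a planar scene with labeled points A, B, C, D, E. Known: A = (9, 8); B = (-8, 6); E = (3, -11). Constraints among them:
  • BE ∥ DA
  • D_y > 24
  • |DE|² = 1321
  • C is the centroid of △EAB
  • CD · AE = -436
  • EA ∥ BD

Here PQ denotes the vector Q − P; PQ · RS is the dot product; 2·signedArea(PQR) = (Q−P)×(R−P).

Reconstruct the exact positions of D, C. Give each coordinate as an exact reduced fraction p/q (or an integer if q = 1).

C = (4/3, 1)
D = (-2, 25)

1. D_x = -2  [BE ∥ DA ∩ EA ∥ BD]
2. D_y = 25  [BE ∥ DA ∩ EA ∥ BD]
   → D = (-2, 25)
3. C_x = 4/3  [C is the centroid of △EAB]
4. C_y = 1  [C is the centroid of △EAB]
   → C = (4/3, 1)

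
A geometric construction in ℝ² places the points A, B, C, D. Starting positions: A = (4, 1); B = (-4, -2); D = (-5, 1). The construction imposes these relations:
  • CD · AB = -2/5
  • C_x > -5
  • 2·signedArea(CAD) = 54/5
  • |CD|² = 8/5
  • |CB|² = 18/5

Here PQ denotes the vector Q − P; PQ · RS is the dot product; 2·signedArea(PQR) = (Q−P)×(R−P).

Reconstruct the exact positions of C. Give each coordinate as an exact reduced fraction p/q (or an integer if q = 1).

C = (-23/5, -1/5)

1. C_x = -23/5  [2·signedArea(CAD) = 54/5 ∩ CD · AB = -2/5]
2. C_y = -1/5  [2·signedArea(CAD) = 54/5 ∩ CD · AB = -2/5]
   → C = (-23/5, -1/5)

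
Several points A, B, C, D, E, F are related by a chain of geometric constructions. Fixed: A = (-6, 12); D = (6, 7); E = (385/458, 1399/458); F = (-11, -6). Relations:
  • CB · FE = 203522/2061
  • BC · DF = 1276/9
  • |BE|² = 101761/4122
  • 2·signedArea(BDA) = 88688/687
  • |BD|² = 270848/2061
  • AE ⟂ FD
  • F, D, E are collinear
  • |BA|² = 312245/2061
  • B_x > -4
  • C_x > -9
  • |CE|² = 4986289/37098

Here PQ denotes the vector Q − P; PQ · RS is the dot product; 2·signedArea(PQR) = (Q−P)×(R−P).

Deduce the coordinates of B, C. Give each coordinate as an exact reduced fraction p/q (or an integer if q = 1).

B = (-2134/687, 25/687)
C = (-17248/2061, -8219/2061)

1. B_x = -2134/687  [line -5·x + -12·y + -10370/687 = 0 ∩ |BA|² = 312245/2061]
2. B_y = 25/687  [line -5·x + -12·y + -10370/687 = 0 ∩ |BA|² = 312245/2061]
   → B = (-2134/687, 25/687)
3. C_x = -17248/2061  [line -5423/458·x + -4147/458·y + -557293/4122 = 0 ∩ |CE|² = 4986289/37098]
4. C_y = -8219/2061  [line -5423/458·x + -4147/458·y + -557293/4122 = 0 ∩ |CE|² = 4986289/37098]
   → C = (-17248/2061, -8219/2061)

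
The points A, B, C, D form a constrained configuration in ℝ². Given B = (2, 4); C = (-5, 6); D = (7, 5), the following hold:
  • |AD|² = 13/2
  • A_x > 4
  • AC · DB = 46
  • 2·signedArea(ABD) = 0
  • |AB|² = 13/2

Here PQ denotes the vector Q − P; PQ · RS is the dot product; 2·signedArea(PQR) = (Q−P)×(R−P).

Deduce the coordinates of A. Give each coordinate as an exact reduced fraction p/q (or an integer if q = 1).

1. A_x = 9/2  [2·signedArea(ABD) = 0 ∩ AC · DB = 46]
2. A_y = 9/2  [2·signedArea(ABD) = 0 ∩ AC · DB = 46]
   → A = (9/2, 9/2)

A = (9/2, 9/2)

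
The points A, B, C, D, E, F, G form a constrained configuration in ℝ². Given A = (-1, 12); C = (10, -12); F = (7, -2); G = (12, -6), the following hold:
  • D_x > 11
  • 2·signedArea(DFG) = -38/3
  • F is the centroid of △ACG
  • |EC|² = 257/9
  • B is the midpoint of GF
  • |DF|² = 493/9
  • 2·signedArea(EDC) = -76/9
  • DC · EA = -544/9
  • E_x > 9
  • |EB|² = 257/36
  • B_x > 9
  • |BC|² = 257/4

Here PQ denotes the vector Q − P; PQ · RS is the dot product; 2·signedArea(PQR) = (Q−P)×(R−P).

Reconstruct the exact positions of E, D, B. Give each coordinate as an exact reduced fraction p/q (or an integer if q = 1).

1. D_x = 34/3  [line 4·x + 5·y + -16/3 = 0 ∩ |DF|² = 493/9]
2. D_y = -8  [line 4·x + 5·y + -16/3 = 0 ∩ |DF|² = 493/9]
   → D = (34/3, -8)
3. B_x = 19/2  [B is the midpoint of GF]
4. B_y = -4  [B is the midpoint of GF]
   → B = (19/2, -4)
5. E_x = 29/3  [2·signedArea(EDC) = -76/9 ∩ DC · EA = -544/9]
6. E_y = -20/3  [2·signedArea(EDC) = -76/9 ∩ DC · EA = -544/9]
   → E = (29/3, -20/3)

B = (19/2, -4)
D = (34/3, -8)
E = (29/3, -20/3)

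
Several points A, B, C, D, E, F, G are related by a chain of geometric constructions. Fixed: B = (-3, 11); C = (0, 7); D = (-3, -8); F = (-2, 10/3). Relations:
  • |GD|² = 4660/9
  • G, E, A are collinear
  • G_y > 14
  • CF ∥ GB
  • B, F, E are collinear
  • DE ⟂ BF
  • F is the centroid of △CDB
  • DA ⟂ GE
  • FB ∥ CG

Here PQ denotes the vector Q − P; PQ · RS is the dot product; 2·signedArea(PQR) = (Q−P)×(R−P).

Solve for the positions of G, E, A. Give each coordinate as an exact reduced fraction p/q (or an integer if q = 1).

1. G_x = -1  [CF ∥ GB ∩ FB ∥ CG]
2. G_y = 44/3  [CF ∥ GB ∩ FB ∥ CG]
   → G = (-1, 44/3)
3. E_x = -303/538  [B, F, E are collinear ∩ DE ⟂ BF]
4. E_y = -4133/538  [B, F, E are collinear ∩ DE ⟂ BF]
   → E = (-303/538, -4133/538)
5. A_x = -363096768/650807033  [G, E, A are collinear ∩ DA ⟂ GE]
6. A_y = -5175393259/650807033  [G, E, A are collinear ∩ DA ⟂ GE]
   → A = (-363096768/650807033, -5175393259/650807033)

A = (-363096768/650807033, -5175393259/650807033)
E = (-303/538, -4133/538)
G = (-1, 44/3)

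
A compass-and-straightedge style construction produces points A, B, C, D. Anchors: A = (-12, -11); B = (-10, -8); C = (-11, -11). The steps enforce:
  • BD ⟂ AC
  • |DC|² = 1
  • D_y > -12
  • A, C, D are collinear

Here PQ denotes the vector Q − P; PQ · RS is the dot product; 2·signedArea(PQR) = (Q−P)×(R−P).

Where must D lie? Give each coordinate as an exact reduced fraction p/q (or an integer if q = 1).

1. D_x = -10  [A, C, D are collinear ∩ BD ⟂ AC]
2. D_y = -11  [A, C, D are collinear ∩ BD ⟂ AC]
   → D = (-10, -11)

D = (-10, -11)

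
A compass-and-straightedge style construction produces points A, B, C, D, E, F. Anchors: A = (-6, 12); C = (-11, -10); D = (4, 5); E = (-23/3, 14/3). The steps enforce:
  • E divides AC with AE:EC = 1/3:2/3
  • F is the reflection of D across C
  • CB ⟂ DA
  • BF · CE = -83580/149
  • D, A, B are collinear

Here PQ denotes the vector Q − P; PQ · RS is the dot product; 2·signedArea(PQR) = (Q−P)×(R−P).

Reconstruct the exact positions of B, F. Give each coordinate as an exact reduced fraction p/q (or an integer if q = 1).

B = (146/149, 1060/149)
F = (-26, -25)

1. B_x = 146/149  [D, A, B are collinear ∩ CB ⟂ DA]
2. B_y = 1060/149  [D, A, B are collinear ∩ CB ⟂ DA]
   → B = (146/149, 1060/149)
3. F_x = -26  [F is the reflection of D across C]
4. F_y = -25  [F is the reflection of D across C]
   → F = (-26, -25)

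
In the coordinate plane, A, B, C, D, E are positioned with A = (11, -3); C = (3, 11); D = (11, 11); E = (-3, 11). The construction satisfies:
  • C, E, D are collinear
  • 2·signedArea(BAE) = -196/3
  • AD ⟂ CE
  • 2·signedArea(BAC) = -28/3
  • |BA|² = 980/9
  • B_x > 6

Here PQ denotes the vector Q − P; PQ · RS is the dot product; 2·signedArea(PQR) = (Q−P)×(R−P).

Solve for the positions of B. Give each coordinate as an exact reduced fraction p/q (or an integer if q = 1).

1. B_x = 19/3  [2·signedArea(BAC) = -28/3 ∩ 2·signedArea(BAE) = -196/3]
2. B_y = 19/3  [2·signedArea(BAC) = -28/3 ∩ 2·signedArea(BAE) = -196/3]
   → B = (19/3, 19/3)

B = (19/3, 19/3)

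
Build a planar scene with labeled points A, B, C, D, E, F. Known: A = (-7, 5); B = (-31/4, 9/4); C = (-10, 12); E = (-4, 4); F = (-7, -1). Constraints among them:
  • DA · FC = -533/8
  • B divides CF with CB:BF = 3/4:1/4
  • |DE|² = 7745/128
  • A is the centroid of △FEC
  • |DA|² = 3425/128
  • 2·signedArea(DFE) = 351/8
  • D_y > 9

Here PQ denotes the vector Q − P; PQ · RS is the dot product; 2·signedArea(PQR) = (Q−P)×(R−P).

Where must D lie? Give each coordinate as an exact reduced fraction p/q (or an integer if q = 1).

1. D_x = -151/16  [2·signedArea(DFE) = 351/8 ∩ DA · FC = -533/8]
2. D_y = 153/16  [2·signedArea(DFE) = 351/8 ∩ DA · FC = -533/8]
   → D = (-151/16, 153/16)

D = (-151/16, 153/16)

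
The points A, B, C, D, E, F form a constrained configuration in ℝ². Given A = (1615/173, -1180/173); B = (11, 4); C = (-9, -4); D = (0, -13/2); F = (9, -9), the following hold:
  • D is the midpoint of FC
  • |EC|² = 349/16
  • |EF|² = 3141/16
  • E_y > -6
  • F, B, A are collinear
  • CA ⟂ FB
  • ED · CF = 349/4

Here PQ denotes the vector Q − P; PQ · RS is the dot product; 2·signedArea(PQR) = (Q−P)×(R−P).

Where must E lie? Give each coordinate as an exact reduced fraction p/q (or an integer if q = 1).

1. E_x = -9/2  [line -18·x + 5·y + -219/4 = 0 ∩ |EC|² = 349/16]
2. E_y = -21/4  [line -18·x + 5·y + -219/4 = 0 ∩ |EC|² = 349/16]
   → E = (-9/2, -21/4)

E = (-9/2, -21/4)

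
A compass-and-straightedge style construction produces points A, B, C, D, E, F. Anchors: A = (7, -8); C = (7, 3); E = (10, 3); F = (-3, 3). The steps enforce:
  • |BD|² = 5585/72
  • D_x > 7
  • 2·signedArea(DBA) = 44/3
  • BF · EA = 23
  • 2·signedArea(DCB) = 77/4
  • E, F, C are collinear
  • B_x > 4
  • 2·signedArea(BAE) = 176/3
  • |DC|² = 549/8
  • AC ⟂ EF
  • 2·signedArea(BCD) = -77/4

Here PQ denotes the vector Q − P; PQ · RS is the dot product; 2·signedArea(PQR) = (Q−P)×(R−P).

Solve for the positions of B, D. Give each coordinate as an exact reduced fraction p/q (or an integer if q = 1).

1. B_x = 14/3  [BF · EA = 23 ∩ 2·signedArea(BAE) = 176/3]
2. B_y = 3  [BF · EA = 23 ∩ 2·signedArea(BAE) = 176/3]
   → B = (14/3, 3)
3. D_x = 31/4  [2·signedArea(BCD) = -77/4 ∩ 2·signedArea(DBA) = 44/3]
4. D_y = -21/4  [2·signedArea(BCD) = -77/4 ∩ 2·signedArea(DBA) = 44/3]
   → D = (31/4, -21/4)

B = (14/3, 3)
D = (31/4, -21/4)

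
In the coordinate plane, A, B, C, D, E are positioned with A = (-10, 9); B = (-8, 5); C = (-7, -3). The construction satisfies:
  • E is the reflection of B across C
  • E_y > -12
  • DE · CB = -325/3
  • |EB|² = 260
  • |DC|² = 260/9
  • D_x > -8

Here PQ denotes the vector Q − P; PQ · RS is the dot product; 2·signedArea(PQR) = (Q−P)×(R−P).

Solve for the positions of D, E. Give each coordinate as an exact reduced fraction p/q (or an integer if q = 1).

D = (-23/3, 7/3)
E = (-6, -11)

1. E_x = -6  [E is the reflection of B across C]
2. E_y = -11  [E is the reflection of B across C]
   → E = (-6, -11)
3. D_x = -23/3  [line 1·x + -8·y + 79/3 = 0 ∩ |DC|² = 260/9]
4. D_y = 7/3  [line 1·x + -8·y + 79/3 = 0 ∩ |DC|² = 260/9]
   → D = (-23/3, 7/3)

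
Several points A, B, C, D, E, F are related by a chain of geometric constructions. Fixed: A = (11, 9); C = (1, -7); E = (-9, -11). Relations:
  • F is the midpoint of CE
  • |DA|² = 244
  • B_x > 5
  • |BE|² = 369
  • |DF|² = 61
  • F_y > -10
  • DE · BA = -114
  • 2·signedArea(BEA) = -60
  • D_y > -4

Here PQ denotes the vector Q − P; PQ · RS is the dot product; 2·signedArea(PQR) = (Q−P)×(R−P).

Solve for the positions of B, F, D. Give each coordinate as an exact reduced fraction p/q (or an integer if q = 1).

1. B_x = 6  [line -20·x + 20·y + 100 = 0 ∩ |BE|² = 369]
2. B_y = 1  [line -20·x + 20·y + 100 = 0 ∩ |BE|² = 369]
   → B = (6, 1)
3. F_x = -4  [F is the midpoint of CE]
4. F_y = -9  [F is the midpoint of CE]
   → F = (-4, -9)
5. D_x = 1  [line -5·x + -8·y + -19 = 0 ∩ |DA|² = 244]
6. D_y = -3  [line -5·x + -8·y + -19 = 0 ∩ |DA|² = 244]
   → D = (1, -3)

B = (6, 1)
D = (1, -3)
F = (-4, -9)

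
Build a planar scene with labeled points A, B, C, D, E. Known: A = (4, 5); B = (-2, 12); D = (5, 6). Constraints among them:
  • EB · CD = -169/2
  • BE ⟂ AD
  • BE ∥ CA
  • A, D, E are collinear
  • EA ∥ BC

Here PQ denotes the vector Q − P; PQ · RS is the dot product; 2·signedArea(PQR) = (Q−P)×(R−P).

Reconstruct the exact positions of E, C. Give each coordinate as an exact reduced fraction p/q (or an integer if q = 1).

C = (-5/2, 23/2)
E = (9/2, 11/2)

1. E_x = 9/2  [A, D, E are collinear ∩ BE ⟂ AD]
2. E_y = 11/2  [A, D, E are collinear ∩ BE ⟂ AD]
   → E = (9/2, 11/2)
3. C_x = -5/2  [BE ∥ CA ∩ EA ∥ BC]
4. C_y = 23/2  [BE ∥ CA ∩ EA ∥ BC]
   → C = (-5/2, 23/2)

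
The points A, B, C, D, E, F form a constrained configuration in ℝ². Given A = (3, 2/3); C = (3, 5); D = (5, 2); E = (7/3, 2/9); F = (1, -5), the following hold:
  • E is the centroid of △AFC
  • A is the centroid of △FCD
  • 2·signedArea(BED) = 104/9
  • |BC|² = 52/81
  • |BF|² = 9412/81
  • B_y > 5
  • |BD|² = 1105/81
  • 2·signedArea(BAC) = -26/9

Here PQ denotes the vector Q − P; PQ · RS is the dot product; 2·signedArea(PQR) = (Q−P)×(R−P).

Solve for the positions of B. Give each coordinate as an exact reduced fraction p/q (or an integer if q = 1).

1. B_x = 11/3  [2·signedArea(BAC) = -26/9 ∩ 2·signedArea(BED) = 104/9]
2. B_y = 49/9  [2·signedArea(BAC) = -26/9 ∩ 2·signedArea(BED) = 104/9]
   → B = (11/3, 49/9)

B = (11/3, 49/9)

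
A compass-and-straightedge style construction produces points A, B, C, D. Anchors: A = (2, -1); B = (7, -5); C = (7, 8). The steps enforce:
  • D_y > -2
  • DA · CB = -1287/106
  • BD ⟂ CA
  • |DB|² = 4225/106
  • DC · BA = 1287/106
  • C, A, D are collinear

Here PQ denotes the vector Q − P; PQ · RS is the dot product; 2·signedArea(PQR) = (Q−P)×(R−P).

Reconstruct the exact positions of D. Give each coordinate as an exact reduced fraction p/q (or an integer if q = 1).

D = (157/106, -205/106)

1. D_x = 157/106  [C, A, D are collinear ∩ BD ⟂ CA]
2. D_y = -205/106  [C, A, D are collinear ∩ BD ⟂ CA]
   → D = (157/106, -205/106)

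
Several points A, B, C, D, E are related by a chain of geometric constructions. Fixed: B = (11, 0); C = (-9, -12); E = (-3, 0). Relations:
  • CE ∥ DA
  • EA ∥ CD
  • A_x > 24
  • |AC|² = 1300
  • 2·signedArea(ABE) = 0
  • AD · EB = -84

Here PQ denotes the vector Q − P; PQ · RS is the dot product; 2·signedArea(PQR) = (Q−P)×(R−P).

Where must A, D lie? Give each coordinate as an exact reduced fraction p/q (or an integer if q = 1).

A = (25, 0)
D = (19, -12)

1. A_y = 0  [2·signedArea(ABE) = 0]
2. A_x = 25  [|AC|² = 1300]
   → A = (25, 0)
3. D_x = 19  [CE ∥ DA ∩ EA ∥ CD]
4. D_y = -12  [CE ∥ DA ∩ EA ∥ CD]
   → D = (19, -12)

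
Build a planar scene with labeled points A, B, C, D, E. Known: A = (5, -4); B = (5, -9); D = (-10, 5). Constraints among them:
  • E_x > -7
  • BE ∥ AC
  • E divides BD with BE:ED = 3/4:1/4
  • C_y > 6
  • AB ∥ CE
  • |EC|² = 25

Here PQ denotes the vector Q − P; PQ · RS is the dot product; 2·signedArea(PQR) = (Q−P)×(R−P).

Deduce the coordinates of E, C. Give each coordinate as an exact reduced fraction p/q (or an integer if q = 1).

1. E_x = -25/4  [E divides BD with BE:ED = 3/4:1/4]
2. E_y = 3/2  [E divides BD with BE:ED = 3/4:1/4]
   → E = (-25/4, 3/2)
3. C_x = -25/4  [AB ∥ CE ∩ BE ∥ AC]
4. C_y = 13/2  [AB ∥ CE ∩ BE ∥ AC]
   → C = (-25/4, 13/2)

C = (-25/4, 13/2)
E = (-25/4, 3/2)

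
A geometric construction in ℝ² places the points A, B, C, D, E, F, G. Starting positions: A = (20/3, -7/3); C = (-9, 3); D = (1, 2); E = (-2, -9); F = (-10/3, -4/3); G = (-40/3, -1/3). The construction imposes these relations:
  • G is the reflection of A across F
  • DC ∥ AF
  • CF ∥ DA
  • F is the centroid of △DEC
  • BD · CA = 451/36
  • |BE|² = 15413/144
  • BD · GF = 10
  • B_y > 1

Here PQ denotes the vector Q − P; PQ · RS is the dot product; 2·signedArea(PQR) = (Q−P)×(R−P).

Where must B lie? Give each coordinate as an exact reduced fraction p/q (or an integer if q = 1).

B = (-1/12, 7/6)

1. B_x = -1/12  [BD · CA = 451/36 ∩ BD · GF = 10]
2. B_y = 7/6  [BD · CA = 451/36 ∩ BD · GF = 10]
   → B = (-1/12, 7/6)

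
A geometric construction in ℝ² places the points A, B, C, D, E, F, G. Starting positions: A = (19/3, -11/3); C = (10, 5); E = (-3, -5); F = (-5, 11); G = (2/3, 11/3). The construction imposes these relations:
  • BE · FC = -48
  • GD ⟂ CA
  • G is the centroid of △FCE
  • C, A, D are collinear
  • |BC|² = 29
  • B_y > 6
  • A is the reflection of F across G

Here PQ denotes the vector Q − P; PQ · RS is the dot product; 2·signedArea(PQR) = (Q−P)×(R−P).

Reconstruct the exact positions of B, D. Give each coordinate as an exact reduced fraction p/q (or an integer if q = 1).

1. B_x = 5  [line -15·x + 6·y + 33 = 0 ∩ |BC|² = 29]
2. B_y = 7  [line -15·x + 6·y + 33 = 0 ∩ |BC|² = 29]
   → B = (5, 7)
3. D_x = 19378/2391  [C, A, D are collinear ∩ GD ⟂ CA]
4. D_y = 1243/2391  [C, A, D are collinear ∩ GD ⟂ CA]
   → D = (19378/2391, 1243/2391)

B = (5, 7)
D = (19378/2391, 1243/2391)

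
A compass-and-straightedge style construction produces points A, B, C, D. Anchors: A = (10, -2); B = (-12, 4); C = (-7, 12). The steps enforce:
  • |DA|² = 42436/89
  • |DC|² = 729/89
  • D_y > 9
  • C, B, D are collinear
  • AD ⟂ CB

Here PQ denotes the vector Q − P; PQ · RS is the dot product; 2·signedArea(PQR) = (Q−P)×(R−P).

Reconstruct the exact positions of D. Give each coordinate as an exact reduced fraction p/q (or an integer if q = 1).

D = (-758/89, 852/89)

1. D_x = -758/89  [C, B, D are collinear ∩ AD ⟂ CB]
2. D_y = 852/89  [C, B, D are collinear ∩ AD ⟂ CB]
   → D = (-758/89, 852/89)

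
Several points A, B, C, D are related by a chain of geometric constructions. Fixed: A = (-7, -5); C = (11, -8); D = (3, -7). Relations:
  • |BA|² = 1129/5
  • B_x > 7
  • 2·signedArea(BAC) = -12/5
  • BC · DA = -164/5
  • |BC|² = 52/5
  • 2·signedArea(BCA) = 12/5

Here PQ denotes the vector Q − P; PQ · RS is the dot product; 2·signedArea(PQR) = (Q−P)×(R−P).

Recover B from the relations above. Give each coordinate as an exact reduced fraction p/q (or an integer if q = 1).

1. B_x = 39/5  [2·signedArea(BCA) = 12/5 ∩ BC · DA = -164/5]
2. B_y = -38/5  [2·signedArea(BCA) = 12/5 ∩ BC · DA = -164/5]
   → B = (39/5, -38/5)

B = (39/5, -38/5)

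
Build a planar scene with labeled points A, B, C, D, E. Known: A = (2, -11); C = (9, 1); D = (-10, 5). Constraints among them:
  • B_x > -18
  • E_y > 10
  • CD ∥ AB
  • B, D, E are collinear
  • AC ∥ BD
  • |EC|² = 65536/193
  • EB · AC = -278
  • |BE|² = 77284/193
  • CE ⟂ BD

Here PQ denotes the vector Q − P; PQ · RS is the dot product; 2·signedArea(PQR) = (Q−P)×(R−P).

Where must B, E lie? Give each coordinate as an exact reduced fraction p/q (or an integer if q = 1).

B = (-17, -7)
E = (-1335/193, 1985/193)

1. B_x = -17  [AC ∥ BD ∩ CD ∥ AB]
2. B_y = -7  [AC ∥ BD ∩ CD ∥ AB]
   → B = (-17, -7)
3. E_x = -1335/193  [B, D, E are collinear ∩ CE ⟂ BD]
4. E_y = 1985/193  [B, D, E are collinear ∩ CE ⟂ BD]
   → E = (-1335/193, 1985/193)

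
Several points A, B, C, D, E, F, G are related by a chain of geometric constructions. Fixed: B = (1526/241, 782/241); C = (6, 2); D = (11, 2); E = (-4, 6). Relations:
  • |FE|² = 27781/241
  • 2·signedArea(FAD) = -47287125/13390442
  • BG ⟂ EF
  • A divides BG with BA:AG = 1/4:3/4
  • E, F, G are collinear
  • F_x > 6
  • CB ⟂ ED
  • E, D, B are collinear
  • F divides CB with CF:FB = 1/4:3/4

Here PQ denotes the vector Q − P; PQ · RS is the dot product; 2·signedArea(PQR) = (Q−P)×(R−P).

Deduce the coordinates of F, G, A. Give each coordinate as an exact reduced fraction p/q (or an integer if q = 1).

A = (83680807/13390442, 20212067/6695221)
F = (1466/241, 557/241)
G = (40180196/6695221, 15674042/6695221)

1. F_x = 1466/241  [F divides CB with CF:FB = 1/4:3/4]
2. F_y = 557/241  [F divides CB with CF:FB = 1/4:3/4]
   → F = (1466/241, 557/241)
3. G_x = 40180196/6695221  [E, F, G are collinear ∩ BG ⟂ EF]
4. G_y = 15674042/6695221  [E, F, G are collinear ∩ BG ⟂ EF]
   → G = (40180196/6695221, 15674042/6695221)
5. A_x = 83680807/13390442  [A divides BG with BA:AG = 1/4:3/4]
6. A_y = 20212067/6695221  [A divides BG with BA:AG = 1/4:3/4]
   → A = (83680807/13390442, 20212067/6695221)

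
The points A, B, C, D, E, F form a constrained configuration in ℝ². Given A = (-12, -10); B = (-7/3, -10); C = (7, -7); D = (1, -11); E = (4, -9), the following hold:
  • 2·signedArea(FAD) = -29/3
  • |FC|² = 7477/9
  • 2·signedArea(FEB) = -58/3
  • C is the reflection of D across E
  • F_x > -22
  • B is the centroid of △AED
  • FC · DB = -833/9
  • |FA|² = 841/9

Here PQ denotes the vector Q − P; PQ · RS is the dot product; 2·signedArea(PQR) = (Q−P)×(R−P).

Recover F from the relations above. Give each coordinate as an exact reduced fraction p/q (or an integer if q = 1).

1. F_x = -65/3  [FC · DB = -833/9 ∩ 2·signedArea(FEB) = -58/3]
2. F_y = -10  [FC · DB = -833/9 ∩ 2·signedArea(FEB) = -58/3]
   → F = (-65/3, -10)

F = (-65/3, -10)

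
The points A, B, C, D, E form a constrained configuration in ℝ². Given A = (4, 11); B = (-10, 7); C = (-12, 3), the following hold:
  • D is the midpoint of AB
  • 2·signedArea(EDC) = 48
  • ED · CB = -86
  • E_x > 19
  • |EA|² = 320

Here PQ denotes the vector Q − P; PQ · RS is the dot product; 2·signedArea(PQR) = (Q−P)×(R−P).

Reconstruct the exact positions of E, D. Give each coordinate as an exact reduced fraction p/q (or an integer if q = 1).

1. D_x = -3  [D is the midpoint of AB]
2. D_y = 9  [D is the midpoint of AB]
   → D = (-3, 9)
3. E_x = 20  [ED · CB = -86 ∩ 2·signedArea(EDC) = 48]
4. E_y = 19  [ED · CB = -86 ∩ 2·signedArea(EDC) = 48]
   → E = (20, 19)

D = (-3, 9)
E = (20, 19)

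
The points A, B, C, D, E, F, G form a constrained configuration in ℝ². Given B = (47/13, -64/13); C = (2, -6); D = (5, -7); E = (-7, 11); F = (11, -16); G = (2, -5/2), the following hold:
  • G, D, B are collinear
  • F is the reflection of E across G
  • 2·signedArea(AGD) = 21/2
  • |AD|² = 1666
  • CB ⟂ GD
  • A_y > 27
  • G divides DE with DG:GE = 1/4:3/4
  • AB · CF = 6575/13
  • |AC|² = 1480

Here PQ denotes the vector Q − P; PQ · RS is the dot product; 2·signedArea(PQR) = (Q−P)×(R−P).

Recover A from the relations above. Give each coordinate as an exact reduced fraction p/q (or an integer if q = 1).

A = (-16, 28)

1. A_x = -16  [2·signedArea(AGD) = 21/2 ∩ AB · CF = 6575/13]
2. A_y = 28  [2·signedArea(AGD) = 21/2 ∩ AB · CF = 6575/13]
   → A = (-16, 28)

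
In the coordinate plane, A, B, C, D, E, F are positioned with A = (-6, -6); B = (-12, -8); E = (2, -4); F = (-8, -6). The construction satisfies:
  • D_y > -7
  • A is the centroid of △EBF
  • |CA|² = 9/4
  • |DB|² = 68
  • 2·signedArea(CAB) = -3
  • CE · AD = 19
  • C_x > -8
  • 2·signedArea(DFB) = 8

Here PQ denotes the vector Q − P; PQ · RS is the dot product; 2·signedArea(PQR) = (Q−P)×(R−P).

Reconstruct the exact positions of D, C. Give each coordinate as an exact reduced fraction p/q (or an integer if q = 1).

1. D_x = -4  [line 2·x + -4·y + -16 = 0 ∩ |DB|² = 68]
2. D_y = -6  [line 2·x + -4·y + -16 = 0 ∩ |DB|² = 68]
   → D = (-4, -6)
3. C_x = -15/2  [2·signedArea(CAB) = -3 ∩ CE · AD = 19]
4. C_y = -6  [2·signedArea(CAB) = -3 ∩ CE · AD = 19]
   → C = (-15/2, -6)

C = (-15/2, -6)
D = (-4, -6)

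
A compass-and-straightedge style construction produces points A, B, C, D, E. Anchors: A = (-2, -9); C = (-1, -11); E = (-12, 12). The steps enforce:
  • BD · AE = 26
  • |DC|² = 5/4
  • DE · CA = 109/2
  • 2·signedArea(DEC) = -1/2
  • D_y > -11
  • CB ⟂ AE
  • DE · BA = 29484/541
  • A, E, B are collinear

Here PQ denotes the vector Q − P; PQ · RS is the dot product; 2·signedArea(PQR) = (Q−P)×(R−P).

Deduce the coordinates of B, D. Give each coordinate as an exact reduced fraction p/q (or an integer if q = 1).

B = (-562/541, -5961/541)
D = (-3/2, -10)

1. B_x = -562/541  [A, E, B are collinear ∩ CB ⟂ AE]
2. B_y = -5961/541  [A, E, B are collinear ∩ CB ⟂ AE]
   → B = (-562/541, -5961/541)
3. D_x = -3/2  [DE · CA = 109/2 ∩ DE · BA = 29484/541]
4. D_y = -10  [DE · CA = 109/2 ∩ DE · BA = 29484/541]
   → D = (-3/2, -10)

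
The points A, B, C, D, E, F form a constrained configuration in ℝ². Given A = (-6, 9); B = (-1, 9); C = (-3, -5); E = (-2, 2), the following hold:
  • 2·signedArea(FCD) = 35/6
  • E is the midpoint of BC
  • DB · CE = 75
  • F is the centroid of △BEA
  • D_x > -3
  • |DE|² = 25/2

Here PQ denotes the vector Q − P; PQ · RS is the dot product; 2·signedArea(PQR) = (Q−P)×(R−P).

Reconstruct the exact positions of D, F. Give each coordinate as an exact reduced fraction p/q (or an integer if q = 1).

D = (-5/2, -3/2)
F = (-3, 20/3)

1. D_x = -5/2  [line -1·x + -7·y + -13 = 0 ∩ |DE|² = 25/2]
2. D_y = -3/2  [line -1·x + -7·y + -13 = 0 ∩ |DE|² = 25/2]
   → D = (-5/2, -3/2)
3. F_x = -3  [F is the centroid of △BEA]
4. F_y = 20/3  [F is the centroid of △BEA]
   → F = (-3, 20/3)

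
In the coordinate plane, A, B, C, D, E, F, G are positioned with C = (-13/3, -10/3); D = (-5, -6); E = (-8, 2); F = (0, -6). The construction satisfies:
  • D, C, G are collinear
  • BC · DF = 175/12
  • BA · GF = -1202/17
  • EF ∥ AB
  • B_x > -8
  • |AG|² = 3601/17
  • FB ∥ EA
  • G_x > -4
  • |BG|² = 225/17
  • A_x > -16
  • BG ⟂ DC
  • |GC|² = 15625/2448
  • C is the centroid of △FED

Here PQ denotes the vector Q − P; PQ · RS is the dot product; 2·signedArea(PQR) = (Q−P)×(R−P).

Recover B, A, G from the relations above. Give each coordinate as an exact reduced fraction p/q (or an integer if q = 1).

A = (-61/4, 8)
B = (-29/4, 0)
G = (-253/68, -15/17)

1. B_x = -29/4  [BC · DF = 175/12]
2. G_x = -253/68  [line -8/3·x + 2/3·y + -28/3 = 0 ∩ |GC|² = 15625/2448]
3. G_y = -15/17  [line -8/3·x + 2/3·y + -28/3 = 0 ∩ |GC|² = 15625/2448]
   → G = (-253/68, -15/17)
4. B_x = -29/4  [BC · DF = 175/12 ∩ BG ⟂ DC]
5. B_y = 0  [BC · DF = 175/12 ∩ BG ⟂ DC]
   → B = (-29/4, 0)
6. A_x = -61/4  [EF ∥ AB ∩ FB ∥ EA]
7. A_y = 8  [EF ∥ AB ∩ FB ∥ EA]
   → A = (-61/4, 8)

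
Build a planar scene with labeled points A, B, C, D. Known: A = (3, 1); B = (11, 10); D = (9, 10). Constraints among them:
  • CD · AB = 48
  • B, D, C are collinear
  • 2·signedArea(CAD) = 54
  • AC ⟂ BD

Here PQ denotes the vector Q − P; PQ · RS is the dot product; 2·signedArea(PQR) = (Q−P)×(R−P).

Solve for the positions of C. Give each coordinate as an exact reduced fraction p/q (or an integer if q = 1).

1. C_x = 3  [B, D, C are collinear ∩ AC ⟂ BD]
2. C_y = 10  [B, D, C are collinear ∩ AC ⟂ BD]
   → C = (3, 10)

C = (3, 10)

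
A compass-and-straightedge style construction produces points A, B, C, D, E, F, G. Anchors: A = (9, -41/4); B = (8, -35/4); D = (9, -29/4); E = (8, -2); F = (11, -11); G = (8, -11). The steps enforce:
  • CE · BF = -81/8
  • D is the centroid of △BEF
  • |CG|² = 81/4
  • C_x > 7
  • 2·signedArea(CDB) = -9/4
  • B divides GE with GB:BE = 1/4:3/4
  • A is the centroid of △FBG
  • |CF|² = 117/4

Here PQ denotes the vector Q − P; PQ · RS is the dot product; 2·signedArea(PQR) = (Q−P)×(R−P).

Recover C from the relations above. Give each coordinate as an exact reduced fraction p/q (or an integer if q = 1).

1. C_x = 8  [2·signedArea(CDB) = -9/4 ∩ CE · BF = -81/8]
2. C_y = -13/2  [2·signedArea(CDB) = -9/4 ∩ CE · BF = -81/8]
   → C = (8, -13/2)

C = (8, -13/2)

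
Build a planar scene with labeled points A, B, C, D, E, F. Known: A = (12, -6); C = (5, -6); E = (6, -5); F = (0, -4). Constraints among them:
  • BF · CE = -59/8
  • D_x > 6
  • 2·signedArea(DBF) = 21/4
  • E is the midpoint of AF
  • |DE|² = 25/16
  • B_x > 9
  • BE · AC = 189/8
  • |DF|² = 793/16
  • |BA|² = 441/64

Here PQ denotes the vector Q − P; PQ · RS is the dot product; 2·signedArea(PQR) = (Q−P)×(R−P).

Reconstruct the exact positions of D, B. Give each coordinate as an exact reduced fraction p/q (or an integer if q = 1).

B = (75/8, -6)
D = (27/4, -6)

1. B_x = 75/8  [BE · AC = 189/8 ∩ BF · CE = -59/8]
2. B_y = -6  [BE · AC = 189/8 ∩ BF · CE = -59/8]
   → B = (75/8, -6)
3. D_x = 27/4  [line -2·x + -75/8·y + -171/4 = 0 ∩ |DE|² = 25/16]
4. D_y = -6  [line -2·x + -75/8·y + -171/4 = 0 ∩ |DE|² = 25/16]
   → D = (27/4, -6)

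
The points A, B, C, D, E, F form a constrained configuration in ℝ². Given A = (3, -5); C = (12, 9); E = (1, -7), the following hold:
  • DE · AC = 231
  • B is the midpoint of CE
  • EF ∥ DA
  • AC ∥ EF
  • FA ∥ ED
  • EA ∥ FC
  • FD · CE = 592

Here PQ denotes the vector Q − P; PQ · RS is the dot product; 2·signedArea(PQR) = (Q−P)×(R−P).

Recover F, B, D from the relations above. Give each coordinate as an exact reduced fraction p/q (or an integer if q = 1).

1. F_x = 10  [EA ∥ FC ∩ AC ∥ EF]
2. F_y = 7  [EA ∥ FC ∩ AC ∥ EF]
   → F = (10, 7)
3. B_x = 13/2  [B is the midpoint of CE]
4. B_y = 1  [B is the midpoint of CE]
   → B = (13/2, 1)
5. D_x = -6  [EF ∥ DA ∩ FA ∥ ED]
6. D_y = -19  [EF ∥ DA ∩ FA ∥ ED]
   → D = (-6, -19)

B = (13/2, 1)
D = (-6, -19)
F = (10, 7)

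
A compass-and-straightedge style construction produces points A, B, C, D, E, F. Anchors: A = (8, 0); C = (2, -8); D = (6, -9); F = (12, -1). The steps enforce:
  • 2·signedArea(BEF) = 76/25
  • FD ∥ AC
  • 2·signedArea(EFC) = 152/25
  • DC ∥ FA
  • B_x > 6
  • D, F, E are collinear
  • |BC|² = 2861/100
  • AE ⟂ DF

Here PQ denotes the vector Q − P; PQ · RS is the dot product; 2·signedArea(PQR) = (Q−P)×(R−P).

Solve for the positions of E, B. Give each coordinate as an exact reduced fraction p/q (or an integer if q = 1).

1. E_x = 276/25  [D, F, E are collinear ∩ AE ⟂ DF]
2. E_y = -57/25  [D, F, E are collinear ∩ AE ⟂ DF]
   → E = (276/25, -57/25)
3. B_x = 163/25  [line -32/25·x + 24/25·y + 332/25 = 0 ∩ |BC|² = 2861/100]
4. B_y = -257/50  [line -32/25·x + 24/25·y + 332/25 = 0 ∩ |BC|² = 2861/100]
   → B = (163/25, -257/50)

B = (163/25, -257/50)
E = (276/25, -57/25)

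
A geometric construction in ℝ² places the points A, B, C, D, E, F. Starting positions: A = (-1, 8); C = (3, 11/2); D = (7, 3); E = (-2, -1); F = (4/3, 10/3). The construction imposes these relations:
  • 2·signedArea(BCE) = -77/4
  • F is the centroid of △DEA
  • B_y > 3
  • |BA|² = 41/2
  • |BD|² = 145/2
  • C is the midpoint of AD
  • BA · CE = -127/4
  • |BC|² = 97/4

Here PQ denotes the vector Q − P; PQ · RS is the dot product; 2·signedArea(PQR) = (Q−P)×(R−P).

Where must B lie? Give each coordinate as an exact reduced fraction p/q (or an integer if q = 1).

1. B_x = -3/2  [BA · CE = -127/4 ∩ 2·signedArea(BCE) = -77/4]
2. B_y = 7/2  [BA · CE = -127/4 ∩ 2·signedArea(BCE) = -77/4]
   → B = (-3/2, 7/2)

B = (-3/2, 7/2)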